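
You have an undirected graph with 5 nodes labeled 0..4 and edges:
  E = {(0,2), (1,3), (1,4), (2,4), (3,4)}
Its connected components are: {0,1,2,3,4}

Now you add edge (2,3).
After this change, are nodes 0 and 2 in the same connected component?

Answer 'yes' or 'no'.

Answer: yes

Derivation:
Initial components: {0,1,2,3,4}
Adding edge (2,3): both already in same component {0,1,2,3,4}. No change.
New components: {0,1,2,3,4}
Are 0 and 2 in the same component? yes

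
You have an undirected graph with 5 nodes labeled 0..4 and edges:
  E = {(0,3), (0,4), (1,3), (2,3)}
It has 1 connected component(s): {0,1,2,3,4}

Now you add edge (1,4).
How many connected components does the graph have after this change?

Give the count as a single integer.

Answer: 1

Derivation:
Initial component count: 1
Add (1,4): endpoints already in same component. Count unchanged: 1.
New component count: 1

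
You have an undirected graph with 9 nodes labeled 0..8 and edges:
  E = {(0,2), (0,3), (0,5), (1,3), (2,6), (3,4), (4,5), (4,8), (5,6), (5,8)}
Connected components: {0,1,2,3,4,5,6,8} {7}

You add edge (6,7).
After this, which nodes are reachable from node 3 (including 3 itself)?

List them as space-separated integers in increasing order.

Before: nodes reachable from 3: {0,1,2,3,4,5,6,8}
Adding (6,7): merges 3's component with another. Reachability grows.
After: nodes reachable from 3: {0,1,2,3,4,5,6,7,8}

Answer: 0 1 2 3 4 5 6 7 8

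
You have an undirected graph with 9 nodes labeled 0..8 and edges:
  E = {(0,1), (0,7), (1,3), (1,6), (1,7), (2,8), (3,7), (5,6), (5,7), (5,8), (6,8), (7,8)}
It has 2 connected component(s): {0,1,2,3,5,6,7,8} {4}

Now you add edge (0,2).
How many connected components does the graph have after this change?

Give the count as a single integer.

Initial component count: 2
Add (0,2): endpoints already in same component. Count unchanged: 2.
New component count: 2

Answer: 2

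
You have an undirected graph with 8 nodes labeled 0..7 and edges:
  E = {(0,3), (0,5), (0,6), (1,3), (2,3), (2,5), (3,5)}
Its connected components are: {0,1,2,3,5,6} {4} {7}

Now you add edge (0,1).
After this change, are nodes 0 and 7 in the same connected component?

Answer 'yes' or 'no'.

Answer: no

Derivation:
Initial components: {0,1,2,3,5,6} {4} {7}
Adding edge (0,1): both already in same component {0,1,2,3,5,6}. No change.
New components: {0,1,2,3,5,6} {4} {7}
Are 0 and 7 in the same component? no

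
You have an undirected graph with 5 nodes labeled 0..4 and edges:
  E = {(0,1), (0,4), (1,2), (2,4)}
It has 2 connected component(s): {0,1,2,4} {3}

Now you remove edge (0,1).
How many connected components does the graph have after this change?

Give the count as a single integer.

Answer: 2

Derivation:
Initial component count: 2
Remove (0,1): not a bridge. Count unchanged: 2.
  After removal, components: {0,1,2,4} {3}
New component count: 2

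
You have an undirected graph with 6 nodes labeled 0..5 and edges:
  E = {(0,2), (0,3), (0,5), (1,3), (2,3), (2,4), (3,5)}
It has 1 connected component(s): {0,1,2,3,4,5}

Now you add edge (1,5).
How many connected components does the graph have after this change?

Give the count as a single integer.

Answer: 1

Derivation:
Initial component count: 1
Add (1,5): endpoints already in same component. Count unchanged: 1.
New component count: 1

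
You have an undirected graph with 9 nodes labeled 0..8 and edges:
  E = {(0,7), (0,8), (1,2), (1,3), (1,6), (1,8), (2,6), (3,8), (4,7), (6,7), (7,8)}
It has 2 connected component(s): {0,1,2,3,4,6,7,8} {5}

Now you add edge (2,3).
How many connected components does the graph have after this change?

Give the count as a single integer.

Initial component count: 2
Add (2,3): endpoints already in same component. Count unchanged: 2.
New component count: 2

Answer: 2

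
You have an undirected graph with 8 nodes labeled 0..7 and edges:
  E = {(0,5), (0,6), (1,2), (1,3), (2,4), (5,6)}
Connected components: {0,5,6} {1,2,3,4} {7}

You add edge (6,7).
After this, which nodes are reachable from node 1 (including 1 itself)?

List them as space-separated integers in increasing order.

Answer: 1 2 3 4

Derivation:
Before: nodes reachable from 1: {1,2,3,4}
Adding (6,7): merges two components, but neither contains 1. Reachability from 1 unchanged.
After: nodes reachable from 1: {1,2,3,4}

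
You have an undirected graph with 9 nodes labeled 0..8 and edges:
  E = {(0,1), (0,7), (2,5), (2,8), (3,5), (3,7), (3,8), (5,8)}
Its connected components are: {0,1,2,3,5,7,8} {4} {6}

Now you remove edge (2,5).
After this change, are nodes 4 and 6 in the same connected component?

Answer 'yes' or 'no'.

Initial components: {0,1,2,3,5,7,8} {4} {6}
Removing edge (2,5): not a bridge — component count unchanged at 3.
New components: {0,1,2,3,5,7,8} {4} {6}
Are 4 and 6 in the same component? no

Answer: no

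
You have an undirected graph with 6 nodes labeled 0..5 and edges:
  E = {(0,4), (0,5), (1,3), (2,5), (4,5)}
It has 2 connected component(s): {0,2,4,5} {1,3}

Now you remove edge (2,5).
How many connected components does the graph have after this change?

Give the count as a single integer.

Answer: 3

Derivation:
Initial component count: 2
Remove (2,5): it was a bridge. Count increases: 2 -> 3.
  After removal, components: {0,4,5} {1,3} {2}
New component count: 3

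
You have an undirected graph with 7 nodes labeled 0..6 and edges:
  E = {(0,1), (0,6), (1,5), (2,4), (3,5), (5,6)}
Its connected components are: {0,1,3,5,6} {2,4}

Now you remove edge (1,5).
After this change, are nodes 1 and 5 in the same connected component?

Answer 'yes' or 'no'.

Answer: yes

Derivation:
Initial components: {0,1,3,5,6} {2,4}
Removing edge (1,5): not a bridge — component count unchanged at 2.
New components: {0,1,3,5,6} {2,4}
Are 1 and 5 in the same component? yes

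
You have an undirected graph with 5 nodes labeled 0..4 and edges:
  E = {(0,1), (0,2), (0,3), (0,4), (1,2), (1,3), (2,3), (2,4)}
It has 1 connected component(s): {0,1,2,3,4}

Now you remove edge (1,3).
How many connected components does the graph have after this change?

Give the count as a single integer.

Initial component count: 1
Remove (1,3): not a bridge. Count unchanged: 1.
  After removal, components: {0,1,2,3,4}
New component count: 1

Answer: 1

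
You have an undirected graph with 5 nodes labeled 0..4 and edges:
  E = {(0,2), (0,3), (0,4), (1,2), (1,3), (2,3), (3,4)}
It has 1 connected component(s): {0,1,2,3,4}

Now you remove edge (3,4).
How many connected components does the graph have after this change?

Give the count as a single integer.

Initial component count: 1
Remove (3,4): not a bridge. Count unchanged: 1.
  After removal, components: {0,1,2,3,4}
New component count: 1

Answer: 1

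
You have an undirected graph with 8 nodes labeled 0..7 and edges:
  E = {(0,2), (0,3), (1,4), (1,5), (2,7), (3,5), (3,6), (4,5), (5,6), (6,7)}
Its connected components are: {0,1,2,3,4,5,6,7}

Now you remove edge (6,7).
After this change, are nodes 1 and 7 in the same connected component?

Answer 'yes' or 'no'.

Answer: yes

Derivation:
Initial components: {0,1,2,3,4,5,6,7}
Removing edge (6,7): not a bridge — component count unchanged at 1.
New components: {0,1,2,3,4,5,6,7}
Are 1 and 7 in the same component? yes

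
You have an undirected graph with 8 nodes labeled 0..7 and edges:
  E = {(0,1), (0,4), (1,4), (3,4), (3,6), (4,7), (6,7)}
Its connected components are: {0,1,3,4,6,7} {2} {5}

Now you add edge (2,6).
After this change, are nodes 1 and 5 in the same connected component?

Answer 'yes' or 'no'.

Answer: no

Derivation:
Initial components: {0,1,3,4,6,7} {2} {5}
Adding edge (2,6): merges {2} and {0,1,3,4,6,7}.
New components: {0,1,2,3,4,6,7} {5}
Are 1 and 5 in the same component? no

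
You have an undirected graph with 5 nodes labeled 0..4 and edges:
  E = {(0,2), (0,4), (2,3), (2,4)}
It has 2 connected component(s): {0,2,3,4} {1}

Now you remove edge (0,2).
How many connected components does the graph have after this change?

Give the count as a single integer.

Answer: 2

Derivation:
Initial component count: 2
Remove (0,2): not a bridge. Count unchanged: 2.
  After removal, components: {0,2,3,4} {1}
New component count: 2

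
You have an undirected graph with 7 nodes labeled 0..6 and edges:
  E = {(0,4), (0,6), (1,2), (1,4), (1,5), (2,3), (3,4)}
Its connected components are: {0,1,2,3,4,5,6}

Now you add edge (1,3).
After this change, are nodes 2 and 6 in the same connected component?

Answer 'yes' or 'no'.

Initial components: {0,1,2,3,4,5,6}
Adding edge (1,3): both already in same component {0,1,2,3,4,5,6}. No change.
New components: {0,1,2,3,4,5,6}
Are 2 and 6 in the same component? yes

Answer: yes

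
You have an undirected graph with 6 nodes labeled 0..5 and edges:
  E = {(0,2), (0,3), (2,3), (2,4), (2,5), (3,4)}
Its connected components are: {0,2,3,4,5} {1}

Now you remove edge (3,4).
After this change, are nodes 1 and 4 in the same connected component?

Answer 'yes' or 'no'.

Initial components: {0,2,3,4,5} {1}
Removing edge (3,4): not a bridge — component count unchanged at 2.
New components: {0,2,3,4,5} {1}
Are 1 and 4 in the same component? no

Answer: no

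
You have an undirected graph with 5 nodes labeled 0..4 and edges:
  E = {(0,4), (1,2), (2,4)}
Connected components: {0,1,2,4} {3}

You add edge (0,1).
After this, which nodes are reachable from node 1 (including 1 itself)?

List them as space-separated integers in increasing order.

Before: nodes reachable from 1: {0,1,2,4}
Adding (0,1): both endpoints already in same component. Reachability from 1 unchanged.
After: nodes reachable from 1: {0,1,2,4}

Answer: 0 1 2 4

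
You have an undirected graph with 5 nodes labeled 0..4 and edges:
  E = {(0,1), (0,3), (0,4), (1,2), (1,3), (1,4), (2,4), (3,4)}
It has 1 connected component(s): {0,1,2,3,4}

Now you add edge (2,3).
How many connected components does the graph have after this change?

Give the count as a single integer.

Answer: 1

Derivation:
Initial component count: 1
Add (2,3): endpoints already in same component. Count unchanged: 1.
New component count: 1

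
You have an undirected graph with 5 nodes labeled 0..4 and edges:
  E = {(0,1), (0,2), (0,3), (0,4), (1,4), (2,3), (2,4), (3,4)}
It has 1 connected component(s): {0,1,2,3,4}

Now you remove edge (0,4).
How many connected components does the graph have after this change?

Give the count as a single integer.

Initial component count: 1
Remove (0,4): not a bridge. Count unchanged: 1.
  After removal, components: {0,1,2,3,4}
New component count: 1

Answer: 1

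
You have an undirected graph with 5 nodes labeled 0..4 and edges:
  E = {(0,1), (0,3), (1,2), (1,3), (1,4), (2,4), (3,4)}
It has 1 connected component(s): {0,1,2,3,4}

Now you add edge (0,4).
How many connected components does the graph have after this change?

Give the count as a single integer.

Initial component count: 1
Add (0,4): endpoints already in same component. Count unchanged: 1.
New component count: 1

Answer: 1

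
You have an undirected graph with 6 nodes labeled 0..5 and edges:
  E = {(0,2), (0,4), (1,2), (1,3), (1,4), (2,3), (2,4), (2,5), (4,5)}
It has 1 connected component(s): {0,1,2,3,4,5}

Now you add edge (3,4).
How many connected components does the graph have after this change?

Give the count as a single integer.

Answer: 1

Derivation:
Initial component count: 1
Add (3,4): endpoints already in same component. Count unchanged: 1.
New component count: 1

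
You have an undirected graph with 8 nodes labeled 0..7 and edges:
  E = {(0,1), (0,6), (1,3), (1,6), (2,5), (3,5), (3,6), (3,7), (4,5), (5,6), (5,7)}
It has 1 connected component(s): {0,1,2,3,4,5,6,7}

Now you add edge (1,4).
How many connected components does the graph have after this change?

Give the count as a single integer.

Initial component count: 1
Add (1,4): endpoints already in same component. Count unchanged: 1.
New component count: 1

Answer: 1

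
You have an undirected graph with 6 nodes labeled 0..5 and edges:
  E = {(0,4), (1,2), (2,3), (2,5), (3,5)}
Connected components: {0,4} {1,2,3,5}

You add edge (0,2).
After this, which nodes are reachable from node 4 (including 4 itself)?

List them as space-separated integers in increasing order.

Answer: 0 1 2 3 4 5

Derivation:
Before: nodes reachable from 4: {0,4}
Adding (0,2): merges 4's component with another. Reachability grows.
After: nodes reachable from 4: {0,1,2,3,4,5}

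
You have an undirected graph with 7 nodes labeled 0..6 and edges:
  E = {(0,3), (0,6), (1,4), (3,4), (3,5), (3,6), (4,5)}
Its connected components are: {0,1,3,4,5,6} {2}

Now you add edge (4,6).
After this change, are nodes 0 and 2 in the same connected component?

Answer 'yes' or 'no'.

Answer: no

Derivation:
Initial components: {0,1,3,4,5,6} {2}
Adding edge (4,6): both already in same component {0,1,3,4,5,6}. No change.
New components: {0,1,3,4,5,6} {2}
Are 0 and 2 in the same component? no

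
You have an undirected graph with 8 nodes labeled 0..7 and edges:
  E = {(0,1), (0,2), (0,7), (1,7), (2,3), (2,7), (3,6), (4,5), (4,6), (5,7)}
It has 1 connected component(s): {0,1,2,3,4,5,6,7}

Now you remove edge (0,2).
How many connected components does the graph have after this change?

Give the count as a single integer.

Answer: 1

Derivation:
Initial component count: 1
Remove (0,2): not a bridge. Count unchanged: 1.
  After removal, components: {0,1,2,3,4,5,6,7}
New component count: 1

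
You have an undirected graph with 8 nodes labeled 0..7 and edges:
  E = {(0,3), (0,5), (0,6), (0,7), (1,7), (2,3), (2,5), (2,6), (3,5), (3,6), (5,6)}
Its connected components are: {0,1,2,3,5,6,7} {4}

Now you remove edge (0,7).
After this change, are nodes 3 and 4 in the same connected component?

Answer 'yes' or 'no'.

Initial components: {0,1,2,3,5,6,7} {4}
Removing edge (0,7): it was a bridge — component count 2 -> 3.
New components: {0,2,3,5,6} {1,7} {4}
Are 3 and 4 in the same component? no

Answer: no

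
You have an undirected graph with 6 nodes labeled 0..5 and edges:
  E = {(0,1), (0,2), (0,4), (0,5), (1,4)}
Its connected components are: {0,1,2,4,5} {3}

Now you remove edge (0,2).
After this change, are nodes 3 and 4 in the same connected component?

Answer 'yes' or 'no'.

Answer: no

Derivation:
Initial components: {0,1,2,4,5} {3}
Removing edge (0,2): it was a bridge — component count 2 -> 3.
New components: {0,1,4,5} {2} {3}
Are 3 and 4 in the same component? no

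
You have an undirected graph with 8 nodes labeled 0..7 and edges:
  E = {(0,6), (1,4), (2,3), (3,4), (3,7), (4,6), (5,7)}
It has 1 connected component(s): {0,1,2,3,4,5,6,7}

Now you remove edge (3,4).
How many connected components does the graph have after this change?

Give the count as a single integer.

Initial component count: 1
Remove (3,4): it was a bridge. Count increases: 1 -> 2.
  After removal, components: {0,1,4,6} {2,3,5,7}
New component count: 2

Answer: 2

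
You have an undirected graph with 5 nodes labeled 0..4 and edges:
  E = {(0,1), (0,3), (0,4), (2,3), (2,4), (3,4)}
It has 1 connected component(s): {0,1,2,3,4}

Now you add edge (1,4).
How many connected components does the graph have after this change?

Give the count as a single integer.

Initial component count: 1
Add (1,4): endpoints already in same component. Count unchanged: 1.
New component count: 1

Answer: 1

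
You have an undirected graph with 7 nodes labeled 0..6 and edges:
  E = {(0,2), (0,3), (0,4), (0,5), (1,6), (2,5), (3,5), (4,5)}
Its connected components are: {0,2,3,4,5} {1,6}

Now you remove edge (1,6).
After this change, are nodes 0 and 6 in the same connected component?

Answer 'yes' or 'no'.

Initial components: {0,2,3,4,5} {1,6}
Removing edge (1,6): it was a bridge — component count 2 -> 3.
New components: {0,2,3,4,5} {1} {6}
Are 0 and 6 in the same component? no

Answer: no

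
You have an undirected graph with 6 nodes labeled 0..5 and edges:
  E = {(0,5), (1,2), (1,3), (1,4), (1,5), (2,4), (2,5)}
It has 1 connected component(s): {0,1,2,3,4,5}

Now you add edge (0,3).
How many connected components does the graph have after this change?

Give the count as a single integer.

Answer: 1

Derivation:
Initial component count: 1
Add (0,3): endpoints already in same component. Count unchanged: 1.
New component count: 1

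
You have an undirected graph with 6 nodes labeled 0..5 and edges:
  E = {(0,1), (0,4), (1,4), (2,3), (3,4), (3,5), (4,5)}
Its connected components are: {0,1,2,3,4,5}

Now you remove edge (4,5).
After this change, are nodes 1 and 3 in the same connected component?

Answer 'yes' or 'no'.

Initial components: {0,1,2,3,4,5}
Removing edge (4,5): not a bridge — component count unchanged at 1.
New components: {0,1,2,3,4,5}
Are 1 and 3 in the same component? yes

Answer: yes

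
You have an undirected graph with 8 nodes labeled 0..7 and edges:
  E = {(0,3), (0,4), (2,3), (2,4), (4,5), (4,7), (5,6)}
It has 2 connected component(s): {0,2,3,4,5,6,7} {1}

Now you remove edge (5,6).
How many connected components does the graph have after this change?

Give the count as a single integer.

Answer: 3

Derivation:
Initial component count: 2
Remove (5,6): it was a bridge. Count increases: 2 -> 3.
  After removal, components: {0,2,3,4,5,7} {1} {6}
New component count: 3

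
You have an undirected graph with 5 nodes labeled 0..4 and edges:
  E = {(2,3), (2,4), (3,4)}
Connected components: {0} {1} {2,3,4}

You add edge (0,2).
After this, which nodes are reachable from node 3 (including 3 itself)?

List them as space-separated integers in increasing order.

Before: nodes reachable from 3: {2,3,4}
Adding (0,2): merges 3's component with another. Reachability grows.
After: nodes reachable from 3: {0,2,3,4}

Answer: 0 2 3 4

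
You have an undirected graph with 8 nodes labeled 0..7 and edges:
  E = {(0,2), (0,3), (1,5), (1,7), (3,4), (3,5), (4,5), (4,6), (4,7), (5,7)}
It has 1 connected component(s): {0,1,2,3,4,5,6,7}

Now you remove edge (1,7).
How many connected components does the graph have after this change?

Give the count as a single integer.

Answer: 1

Derivation:
Initial component count: 1
Remove (1,7): not a bridge. Count unchanged: 1.
  After removal, components: {0,1,2,3,4,5,6,7}
New component count: 1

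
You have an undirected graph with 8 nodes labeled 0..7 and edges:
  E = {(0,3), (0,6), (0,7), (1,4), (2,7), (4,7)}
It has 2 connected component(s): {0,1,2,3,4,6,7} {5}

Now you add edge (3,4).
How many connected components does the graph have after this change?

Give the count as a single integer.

Initial component count: 2
Add (3,4): endpoints already in same component. Count unchanged: 2.
New component count: 2

Answer: 2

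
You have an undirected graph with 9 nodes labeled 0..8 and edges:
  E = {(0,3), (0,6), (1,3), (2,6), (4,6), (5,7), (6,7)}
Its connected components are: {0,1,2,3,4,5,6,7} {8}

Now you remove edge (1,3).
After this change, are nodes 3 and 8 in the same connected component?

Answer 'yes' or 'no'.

Initial components: {0,1,2,3,4,5,6,7} {8}
Removing edge (1,3): it was a bridge — component count 2 -> 3.
New components: {0,2,3,4,5,6,7} {1} {8}
Are 3 and 8 in the same component? no

Answer: no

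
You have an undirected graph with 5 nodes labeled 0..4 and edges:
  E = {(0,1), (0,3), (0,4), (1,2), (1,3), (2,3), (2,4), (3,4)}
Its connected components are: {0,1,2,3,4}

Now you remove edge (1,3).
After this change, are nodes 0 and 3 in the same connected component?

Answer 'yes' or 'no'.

Initial components: {0,1,2,3,4}
Removing edge (1,3): not a bridge — component count unchanged at 1.
New components: {0,1,2,3,4}
Are 0 and 3 in the same component? yes

Answer: yes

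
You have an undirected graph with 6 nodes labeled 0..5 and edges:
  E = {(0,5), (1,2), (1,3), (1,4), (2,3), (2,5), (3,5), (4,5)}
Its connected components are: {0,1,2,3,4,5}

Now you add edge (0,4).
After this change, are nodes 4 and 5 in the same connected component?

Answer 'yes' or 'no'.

Initial components: {0,1,2,3,4,5}
Adding edge (0,4): both already in same component {0,1,2,3,4,5}. No change.
New components: {0,1,2,3,4,5}
Are 4 and 5 in the same component? yes

Answer: yes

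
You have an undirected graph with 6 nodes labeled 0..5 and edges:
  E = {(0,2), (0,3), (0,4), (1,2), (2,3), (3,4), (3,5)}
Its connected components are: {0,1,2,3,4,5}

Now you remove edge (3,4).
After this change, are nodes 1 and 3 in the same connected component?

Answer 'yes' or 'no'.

Initial components: {0,1,2,3,4,5}
Removing edge (3,4): not a bridge — component count unchanged at 1.
New components: {0,1,2,3,4,5}
Are 1 and 3 in the same component? yes

Answer: yes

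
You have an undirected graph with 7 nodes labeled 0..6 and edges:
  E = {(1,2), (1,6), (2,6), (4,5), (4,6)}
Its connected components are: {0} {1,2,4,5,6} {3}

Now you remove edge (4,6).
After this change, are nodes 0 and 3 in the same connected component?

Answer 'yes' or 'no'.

Initial components: {0} {1,2,4,5,6} {3}
Removing edge (4,6): it was a bridge — component count 3 -> 4.
New components: {0} {1,2,6} {3} {4,5}
Are 0 and 3 in the same component? no

Answer: no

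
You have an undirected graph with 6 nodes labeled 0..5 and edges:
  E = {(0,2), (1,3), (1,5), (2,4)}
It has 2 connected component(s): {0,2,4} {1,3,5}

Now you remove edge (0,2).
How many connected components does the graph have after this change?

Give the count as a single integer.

Answer: 3

Derivation:
Initial component count: 2
Remove (0,2): it was a bridge. Count increases: 2 -> 3.
  After removal, components: {0} {1,3,5} {2,4}
New component count: 3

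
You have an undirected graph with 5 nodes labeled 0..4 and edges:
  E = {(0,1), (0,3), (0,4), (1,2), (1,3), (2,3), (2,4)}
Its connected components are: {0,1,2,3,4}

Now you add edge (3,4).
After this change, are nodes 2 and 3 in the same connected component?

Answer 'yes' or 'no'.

Answer: yes

Derivation:
Initial components: {0,1,2,3,4}
Adding edge (3,4): both already in same component {0,1,2,3,4}. No change.
New components: {0,1,2,3,4}
Are 2 and 3 in the same component? yes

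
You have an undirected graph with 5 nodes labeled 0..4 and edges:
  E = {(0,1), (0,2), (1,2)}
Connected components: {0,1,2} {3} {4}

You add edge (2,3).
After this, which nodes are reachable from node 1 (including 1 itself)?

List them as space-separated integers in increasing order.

Before: nodes reachable from 1: {0,1,2}
Adding (2,3): merges 1's component with another. Reachability grows.
After: nodes reachable from 1: {0,1,2,3}

Answer: 0 1 2 3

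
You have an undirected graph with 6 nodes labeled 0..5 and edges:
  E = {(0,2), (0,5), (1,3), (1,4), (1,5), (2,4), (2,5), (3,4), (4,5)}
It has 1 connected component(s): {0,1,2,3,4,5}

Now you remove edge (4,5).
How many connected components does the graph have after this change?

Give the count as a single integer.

Initial component count: 1
Remove (4,5): not a bridge. Count unchanged: 1.
  After removal, components: {0,1,2,3,4,5}
New component count: 1

Answer: 1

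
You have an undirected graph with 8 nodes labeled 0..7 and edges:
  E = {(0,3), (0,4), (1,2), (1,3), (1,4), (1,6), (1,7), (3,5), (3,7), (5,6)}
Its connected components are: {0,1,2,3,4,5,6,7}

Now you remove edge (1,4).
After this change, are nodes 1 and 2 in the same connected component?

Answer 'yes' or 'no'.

Initial components: {0,1,2,3,4,5,6,7}
Removing edge (1,4): not a bridge — component count unchanged at 1.
New components: {0,1,2,3,4,5,6,7}
Are 1 and 2 in the same component? yes

Answer: yes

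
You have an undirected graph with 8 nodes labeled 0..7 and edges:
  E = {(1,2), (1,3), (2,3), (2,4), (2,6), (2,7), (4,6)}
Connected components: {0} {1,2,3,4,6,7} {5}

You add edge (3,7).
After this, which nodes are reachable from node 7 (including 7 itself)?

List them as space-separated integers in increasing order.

Answer: 1 2 3 4 6 7

Derivation:
Before: nodes reachable from 7: {1,2,3,4,6,7}
Adding (3,7): both endpoints already in same component. Reachability from 7 unchanged.
After: nodes reachable from 7: {1,2,3,4,6,7}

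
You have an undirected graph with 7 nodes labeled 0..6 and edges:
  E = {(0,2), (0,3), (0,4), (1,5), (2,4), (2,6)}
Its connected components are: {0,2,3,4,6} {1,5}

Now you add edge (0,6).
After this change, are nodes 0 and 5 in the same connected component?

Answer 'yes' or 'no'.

Answer: no

Derivation:
Initial components: {0,2,3,4,6} {1,5}
Adding edge (0,6): both already in same component {0,2,3,4,6}. No change.
New components: {0,2,3,4,6} {1,5}
Are 0 and 5 in the same component? no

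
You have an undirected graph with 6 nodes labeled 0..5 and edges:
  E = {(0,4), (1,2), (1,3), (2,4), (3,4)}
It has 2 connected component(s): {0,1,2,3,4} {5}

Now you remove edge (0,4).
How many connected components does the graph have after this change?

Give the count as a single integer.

Initial component count: 2
Remove (0,4): it was a bridge. Count increases: 2 -> 3.
  After removal, components: {0} {1,2,3,4} {5}
New component count: 3

Answer: 3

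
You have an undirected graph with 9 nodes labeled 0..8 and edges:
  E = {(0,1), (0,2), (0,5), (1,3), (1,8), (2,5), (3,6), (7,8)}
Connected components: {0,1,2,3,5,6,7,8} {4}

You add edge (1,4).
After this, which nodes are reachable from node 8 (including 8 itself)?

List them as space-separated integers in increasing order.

Before: nodes reachable from 8: {0,1,2,3,5,6,7,8}
Adding (1,4): merges 8's component with another. Reachability grows.
After: nodes reachable from 8: {0,1,2,3,4,5,6,7,8}

Answer: 0 1 2 3 4 5 6 7 8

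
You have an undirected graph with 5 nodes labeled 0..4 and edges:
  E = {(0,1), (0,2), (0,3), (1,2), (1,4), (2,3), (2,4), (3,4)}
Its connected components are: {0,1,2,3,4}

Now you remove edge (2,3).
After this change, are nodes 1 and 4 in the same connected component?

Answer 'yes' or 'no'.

Answer: yes

Derivation:
Initial components: {0,1,2,3,4}
Removing edge (2,3): not a bridge — component count unchanged at 1.
New components: {0,1,2,3,4}
Are 1 and 4 in the same component? yes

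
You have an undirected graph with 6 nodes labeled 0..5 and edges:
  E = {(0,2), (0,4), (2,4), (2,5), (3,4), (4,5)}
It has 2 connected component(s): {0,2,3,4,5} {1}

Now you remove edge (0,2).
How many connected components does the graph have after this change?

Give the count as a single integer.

Answer: 2

Derivation:
Initial component count: 2
Remove (0,2): not a bridge. Count unchanged: 2.
  After removal, components: {0,2,3,4,5} {1}
New component count: 2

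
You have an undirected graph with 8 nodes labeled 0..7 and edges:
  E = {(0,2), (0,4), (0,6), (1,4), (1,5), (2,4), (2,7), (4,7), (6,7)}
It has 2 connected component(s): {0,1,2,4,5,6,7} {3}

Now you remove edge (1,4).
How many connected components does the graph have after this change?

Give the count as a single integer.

Answer: 3

Derivation:
Initial component count: 2
Remove (1,4): it was a bridge. Count increases: 2 -> 3.
  After removal, components: {0,2,4,6,7} {1,5} {3}
New component count: 3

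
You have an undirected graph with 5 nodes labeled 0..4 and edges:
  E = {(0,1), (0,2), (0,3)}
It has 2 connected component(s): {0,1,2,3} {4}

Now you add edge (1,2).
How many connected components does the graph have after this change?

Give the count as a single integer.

Answer: 2

Derivation:
Initial component count: 2
Add (1,2): endpoints already in same component. Count unchanged: 2.
New component count: 2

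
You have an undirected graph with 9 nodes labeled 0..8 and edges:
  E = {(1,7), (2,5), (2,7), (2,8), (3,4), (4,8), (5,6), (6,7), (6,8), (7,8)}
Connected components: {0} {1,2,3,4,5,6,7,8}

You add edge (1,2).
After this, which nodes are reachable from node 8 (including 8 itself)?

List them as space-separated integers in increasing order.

Before: nodes reachable from 8: {1,2,3,4,5,6,7,8}
Adding (1,2): both endpoints already in same component. Reachability from 8 unchanged.
After: nodes reachable from 8: {1,2,3,4,5,6,7,8}

Answer: 1 2 3 4 5 6 7 8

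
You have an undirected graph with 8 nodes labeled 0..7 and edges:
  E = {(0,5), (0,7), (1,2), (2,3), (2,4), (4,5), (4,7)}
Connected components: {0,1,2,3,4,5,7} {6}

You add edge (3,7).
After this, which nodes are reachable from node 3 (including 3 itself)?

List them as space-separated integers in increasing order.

Answer: 0 1 2 3 4 5 7

Derivation:
Before: nodes reachable from 3: {0,1,2,3,4,5,7}
Adding (3,7): both endpoints already in same component. Reachability from 3 unchanged.
After: nodes reachable from 3: {0,1,2,3,4,5,7}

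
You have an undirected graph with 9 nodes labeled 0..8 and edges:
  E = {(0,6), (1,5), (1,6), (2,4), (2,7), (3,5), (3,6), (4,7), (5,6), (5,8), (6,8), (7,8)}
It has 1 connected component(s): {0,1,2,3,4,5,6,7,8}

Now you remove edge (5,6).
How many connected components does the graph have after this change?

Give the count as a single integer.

Answer: 1

Derivation:
Initial component count: 1
Remove (5,6): not a bridge. Count unchanged: 1.
  After removal, components: {0,1,2,3,4,5,6,7,8}
New component count: 1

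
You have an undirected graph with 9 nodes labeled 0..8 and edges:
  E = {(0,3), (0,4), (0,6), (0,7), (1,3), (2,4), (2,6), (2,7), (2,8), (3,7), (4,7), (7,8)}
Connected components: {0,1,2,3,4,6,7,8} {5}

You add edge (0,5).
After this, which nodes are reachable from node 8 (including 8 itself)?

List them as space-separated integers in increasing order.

Answer: 0 1 2 3 4 5 6 7 8

Derivation:
Before: nodes reachable from 8: {0,1,2,3,4,6,7,8}
Adding (0,5): merges 8's component with another. Reachability grows.
After: nodes reachable from 8: {0,1,2,3,4,5,6,7,8}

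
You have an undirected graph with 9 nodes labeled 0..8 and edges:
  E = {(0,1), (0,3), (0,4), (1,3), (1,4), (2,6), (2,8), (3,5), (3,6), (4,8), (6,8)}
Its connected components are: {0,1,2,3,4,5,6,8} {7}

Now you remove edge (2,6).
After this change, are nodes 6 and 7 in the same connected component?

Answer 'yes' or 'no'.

Answer: no

Derivation:
Initial components: {0,1,2,3,4,5,6,8} {7}
Removing edge (2,6): not a bridge — component count unchanged at 2.
New components: {0,1,2,3,4,5,6,8} {7}
Are 6 and 7 in the same component? no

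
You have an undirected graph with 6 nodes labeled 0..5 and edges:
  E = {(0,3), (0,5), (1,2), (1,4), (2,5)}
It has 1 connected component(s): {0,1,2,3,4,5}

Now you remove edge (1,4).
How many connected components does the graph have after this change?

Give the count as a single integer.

Initial component count: 1
Remove (1,4): it was a bridge. Count increases: 1 -> 2.
  After removal, components: {0,1,2,3,5} {4}
New component count: 2

Answer: 2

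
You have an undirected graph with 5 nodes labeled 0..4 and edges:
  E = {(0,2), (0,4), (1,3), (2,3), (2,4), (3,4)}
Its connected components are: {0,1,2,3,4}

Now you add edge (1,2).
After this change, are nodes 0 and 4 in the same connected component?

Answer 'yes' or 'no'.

Answer: yes

Derivation:
Initial components: {0,1,2,3,4}
Adding edge (1,2): both already in same component {0,1,2,3,4}. No change.
New components: {0,1,2,3,4}
Are 0 and 4 in the same component? yes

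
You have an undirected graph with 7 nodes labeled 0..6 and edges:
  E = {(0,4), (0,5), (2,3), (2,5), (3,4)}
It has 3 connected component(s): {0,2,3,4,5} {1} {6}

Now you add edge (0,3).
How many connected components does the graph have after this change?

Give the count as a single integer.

Answer: 3

Derivation:
Initial component count: 3
Add (0,3): endpoints already in same component. Count unchanged: 3.
New component count: 3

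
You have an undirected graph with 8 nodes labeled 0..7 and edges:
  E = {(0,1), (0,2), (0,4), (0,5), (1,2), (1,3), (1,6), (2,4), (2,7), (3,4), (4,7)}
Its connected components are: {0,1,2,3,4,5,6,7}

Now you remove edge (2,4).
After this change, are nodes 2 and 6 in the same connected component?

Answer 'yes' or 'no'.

Initial components: {0,1,2,3,4,5,6,7}
Removing edge (2,4): not a bridge — component count unchanged at 1.
New components: {0,1,2,3,4,5,6,7}
Are 2 and 6 in the same component? yes

Answer: yes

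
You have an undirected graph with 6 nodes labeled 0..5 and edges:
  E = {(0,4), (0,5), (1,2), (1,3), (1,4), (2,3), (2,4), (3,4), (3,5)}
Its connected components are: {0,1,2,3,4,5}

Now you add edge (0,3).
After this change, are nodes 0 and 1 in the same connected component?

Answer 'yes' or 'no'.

Answer: yes

Derivation:
Initial components: {0,1,2,3,4,5}
Adding edge (0,3): both already in same component {0,1,2,3,4,5}. No change.
New components: {0,1,2,3,4,5}
Are 0 and 1 in the same component? yes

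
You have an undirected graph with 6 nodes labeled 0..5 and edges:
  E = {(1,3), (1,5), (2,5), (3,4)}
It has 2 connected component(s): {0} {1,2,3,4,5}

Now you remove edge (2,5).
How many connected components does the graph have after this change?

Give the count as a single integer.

Initial component count: 2
Remove (2,5): it was a bridge. Count increases: 2 -> 3.
  After removal, components: {0} {1,3,4,5} {2}
New component count: 3

Answer: 3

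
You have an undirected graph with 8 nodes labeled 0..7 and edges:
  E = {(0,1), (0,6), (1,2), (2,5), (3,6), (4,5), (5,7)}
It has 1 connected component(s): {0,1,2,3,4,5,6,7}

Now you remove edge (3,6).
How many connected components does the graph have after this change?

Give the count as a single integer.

Initial component count: 1
Remove (3,6): it was a bridge. Count increases: 1 -> 2.
  After removal, components: {0,1,2,4,5,6,7} {3}
New component count: 2

Answer: 2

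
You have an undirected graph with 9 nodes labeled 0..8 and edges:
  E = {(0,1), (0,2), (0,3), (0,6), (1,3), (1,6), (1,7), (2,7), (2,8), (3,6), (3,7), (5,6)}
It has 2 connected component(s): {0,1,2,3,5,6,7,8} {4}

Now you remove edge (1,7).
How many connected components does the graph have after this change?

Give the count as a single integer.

Initial component count: 2
Remove (1,7): not a bridge. Count unchanged: 2.
  After removal, components: {0,1,2,3,5,6,7,8} {4}
New component count: 2

Answer: 2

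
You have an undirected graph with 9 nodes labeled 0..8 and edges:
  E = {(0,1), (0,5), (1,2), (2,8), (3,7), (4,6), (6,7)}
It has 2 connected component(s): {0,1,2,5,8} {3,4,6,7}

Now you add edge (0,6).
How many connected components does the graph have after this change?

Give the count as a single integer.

Initial component count: 2
Add (0,6): merges two components. Count decreases: 2 -> 1.
New component count: 1

Answer: 1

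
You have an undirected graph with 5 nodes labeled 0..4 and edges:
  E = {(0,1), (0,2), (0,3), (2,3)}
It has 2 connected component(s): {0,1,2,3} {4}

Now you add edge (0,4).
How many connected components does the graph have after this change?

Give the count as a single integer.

Answer: 1

Derivation:
Initial component count: 2
Add (0,4): merges two components. Count decreases: 2 -> 1.
New component count: 1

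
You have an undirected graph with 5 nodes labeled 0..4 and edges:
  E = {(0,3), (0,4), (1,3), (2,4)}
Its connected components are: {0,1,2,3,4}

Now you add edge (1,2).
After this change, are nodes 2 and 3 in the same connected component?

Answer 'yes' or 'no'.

Initial components: {0,1,2,3,4}
Adding edge (1,2): both already in same component {0,1,2,3,4}. No change.
New components: {0,1,2,3,4}
Are 2 and 3 in the same component? yes

Answer: yes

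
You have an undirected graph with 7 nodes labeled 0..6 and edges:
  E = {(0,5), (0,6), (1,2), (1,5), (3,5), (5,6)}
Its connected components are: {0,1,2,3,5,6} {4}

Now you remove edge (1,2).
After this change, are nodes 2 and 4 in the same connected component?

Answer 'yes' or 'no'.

Answer: no

Derivation:
Initial components: {0,1,2,3,5,6} {4}
Removing edge (1,2): it was a bridge — component count 2 -> 3.
New components: {0,1,3,5,6} {2} {4}
Are 2 and 4 in the same component? no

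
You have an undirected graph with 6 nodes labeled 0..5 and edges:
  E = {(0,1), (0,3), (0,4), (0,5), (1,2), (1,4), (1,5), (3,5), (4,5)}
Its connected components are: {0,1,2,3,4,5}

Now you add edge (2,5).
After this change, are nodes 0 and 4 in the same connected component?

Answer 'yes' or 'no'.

Initial components: {0,1,2,3,4,5}
Adding edge (2,5): both already in same component {0,1,2,3,4,5}. No change.
New components: {0,1,2,3,4,5}
Are 0 and 4 in the same component? yes

Answer: yes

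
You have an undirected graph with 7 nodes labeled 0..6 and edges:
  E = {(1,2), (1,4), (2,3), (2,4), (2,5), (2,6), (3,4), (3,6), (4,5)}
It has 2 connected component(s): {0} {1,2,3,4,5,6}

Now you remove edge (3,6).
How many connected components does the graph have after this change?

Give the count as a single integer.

Initial component count: 2
Remove (3,6): not a bridge. Count unchanged: 2.
  After removal, components: {0} {1,2,3,4,5,6}
New component count: 2

Answer: 2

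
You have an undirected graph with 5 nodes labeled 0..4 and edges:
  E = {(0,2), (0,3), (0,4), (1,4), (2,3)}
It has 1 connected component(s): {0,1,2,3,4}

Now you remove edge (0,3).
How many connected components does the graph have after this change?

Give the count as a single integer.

Initial component count: 1
Remove (0,3): not a bridge. Count unchanged: 1.
  After removal, components: {0,1,2,3,4}
New component count: 1

Answer: 1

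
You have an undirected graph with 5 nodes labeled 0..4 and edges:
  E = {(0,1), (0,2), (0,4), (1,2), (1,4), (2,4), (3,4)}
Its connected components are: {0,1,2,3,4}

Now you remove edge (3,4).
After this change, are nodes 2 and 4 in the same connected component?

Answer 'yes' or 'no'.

Answer: yes

Derivation:
Initial components: {0,1,2,3,4}
Removing edge (3,4): it was a bridge — component count 1 -> 2.
New components: {0,1,2,4} {3}
Are 2 and 4 in the same component? yes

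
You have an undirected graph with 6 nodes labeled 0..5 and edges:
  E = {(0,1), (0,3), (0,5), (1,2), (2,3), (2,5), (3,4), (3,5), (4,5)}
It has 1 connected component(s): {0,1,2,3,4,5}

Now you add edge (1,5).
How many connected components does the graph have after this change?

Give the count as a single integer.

Answer: 1

Derivation:
Initial component count: 1
Add (1,5): endpoints already in same component. Count unchanged: 1.
New component count: 1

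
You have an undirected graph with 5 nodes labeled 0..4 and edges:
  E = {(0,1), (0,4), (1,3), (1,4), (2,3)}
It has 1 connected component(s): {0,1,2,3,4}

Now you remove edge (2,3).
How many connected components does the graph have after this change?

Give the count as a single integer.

Answer: 2

Derivation:
Initial component count: 1
Remove (2,3): it was a bridge. Count increases: 1 -> 2.
  After removal, components: {0,1,3,4} {2}
New component count: 2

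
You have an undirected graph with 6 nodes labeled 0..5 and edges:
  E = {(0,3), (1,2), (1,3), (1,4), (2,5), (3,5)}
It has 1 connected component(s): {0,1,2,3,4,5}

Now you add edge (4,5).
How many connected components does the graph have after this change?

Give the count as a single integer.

Initial component count: 1
Add (4,5): endpoints already in same component. Count unchanged: 1.
New component count: 1

Answer: 1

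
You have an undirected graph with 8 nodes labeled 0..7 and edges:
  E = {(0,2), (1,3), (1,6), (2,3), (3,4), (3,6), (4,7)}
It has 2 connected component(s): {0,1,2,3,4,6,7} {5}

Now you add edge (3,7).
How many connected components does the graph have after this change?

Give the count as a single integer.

Initial component count: 2
Add (3,7): endpoints already in same component. Count unchanged: 2.
New component count: 2

Answer: 2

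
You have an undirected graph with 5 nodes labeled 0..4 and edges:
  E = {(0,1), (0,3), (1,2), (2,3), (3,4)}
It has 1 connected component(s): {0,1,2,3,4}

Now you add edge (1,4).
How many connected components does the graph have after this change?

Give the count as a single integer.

Initial component count: 1
Add (1,4): endpoints already in same component. Count unchanged: 1.
New component count: 1

Answer: 1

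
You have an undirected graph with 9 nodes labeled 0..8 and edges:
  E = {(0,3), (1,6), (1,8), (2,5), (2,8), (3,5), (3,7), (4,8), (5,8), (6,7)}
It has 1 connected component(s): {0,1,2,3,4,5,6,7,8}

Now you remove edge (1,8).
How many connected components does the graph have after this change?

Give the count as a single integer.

Answer: 1

Derivation:
Initial component count: 1
Remove (1,8): not a bridge. Count unchanged: 1.
  After removal, components: {0,1,2,3,4,5,6,7,8}
New component count: 1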